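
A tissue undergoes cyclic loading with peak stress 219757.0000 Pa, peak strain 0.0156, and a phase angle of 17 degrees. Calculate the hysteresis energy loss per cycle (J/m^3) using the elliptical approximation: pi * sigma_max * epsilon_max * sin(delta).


E_loss = pi * sigma_max * epsilon_max * sin(delta)
delta = 17 deg = 0.2967 rad
sin(delta) = 0.2924
E_loss = pi * 219757.0000 * 0.0156 * 0.2924
E_loss = 3148.8540


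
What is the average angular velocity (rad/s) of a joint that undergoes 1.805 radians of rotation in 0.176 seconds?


omega = delta_theta / delta_t
omega = 1.805 / 0.176
omega = 10.2557


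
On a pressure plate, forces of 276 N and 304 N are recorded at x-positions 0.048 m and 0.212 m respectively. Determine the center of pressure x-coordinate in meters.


COP_x = (F1*x1 + F2*x2) / (F1 + F2)
COP_x = (276*0.048 + 304*0.212) / (276 + 304)
Numerator = 77.6960
Denominator = 580
COP_x = 0.1340


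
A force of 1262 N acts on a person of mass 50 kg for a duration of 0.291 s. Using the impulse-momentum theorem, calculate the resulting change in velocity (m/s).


J = F * dt = 1262 * 0.291 = 367.2420 N*s
delta_v = J / m
delta_v = 367.2420 / 50
delta_v = 7.3448


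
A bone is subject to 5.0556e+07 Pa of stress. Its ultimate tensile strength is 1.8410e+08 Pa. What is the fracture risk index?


FRI = applied / ultimate
FRI = 5.0556e+07 / 1.8410e+08
FRI = 0.2746


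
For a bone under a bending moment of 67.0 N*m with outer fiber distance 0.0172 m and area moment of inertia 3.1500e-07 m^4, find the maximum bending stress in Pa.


sigma = M * c / I
sigma = 67.0 * 0.0172 / 3.1500e-07
M * c = 1.1524
sigma = 3.6584e+06


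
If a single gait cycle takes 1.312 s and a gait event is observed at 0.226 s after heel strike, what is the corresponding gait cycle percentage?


pct = (event_time / cycle_time) * 100
pct = (0.226 / 1.312) * 100
ratio = 0.1723
pct = 17.2256


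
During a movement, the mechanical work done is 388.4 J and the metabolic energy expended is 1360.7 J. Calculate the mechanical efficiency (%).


eta = (W_mech / E_meta) * 100
eta = (388.4 / 1360.7) * 100
ratio = 0.2854
eta = 28.5441


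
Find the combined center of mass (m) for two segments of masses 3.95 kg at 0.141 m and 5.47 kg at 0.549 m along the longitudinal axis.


COM = (m1*x1 + m2*x2) / (m1 + m2)
COM = (3.95*0.141 + 5.47*0.549) / (3.95 + 5.47)
Numerator = 3.5600
Denominator = 9.4200
COM = 0.3779


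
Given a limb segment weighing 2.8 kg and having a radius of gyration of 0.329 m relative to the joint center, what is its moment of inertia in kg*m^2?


I = m * k^2
I = 2.8 * 0.329^2
k^2 = 0.1082
I = 0.3031


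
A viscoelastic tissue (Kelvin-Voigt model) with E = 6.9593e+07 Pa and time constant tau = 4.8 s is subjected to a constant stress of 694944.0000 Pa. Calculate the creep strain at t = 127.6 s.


epsilon(t) = (sigma/E) * (1 - exp(-t/tau))
sigma/E = 694944.0000 / 6.9593e+07 = 0.0100
exp(-t/tau) = exp(-127.6 / 4.8) = 2.8511e-12
epsilon = 0.0100 * (1 - 2.8511e-12)
epsilon = 0.0100


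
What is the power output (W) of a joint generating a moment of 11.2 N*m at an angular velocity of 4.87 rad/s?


P = M * omega
P = 11.2 * 4.87
P = 54.5440


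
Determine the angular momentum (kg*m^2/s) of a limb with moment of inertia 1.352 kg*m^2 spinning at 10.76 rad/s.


L = I * omega
L = 1.352 * 10.76
L = 14.5475


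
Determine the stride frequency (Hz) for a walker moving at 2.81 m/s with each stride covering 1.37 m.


f = v / stride_length
f = 2.81 / 1.37
f = 2.0511


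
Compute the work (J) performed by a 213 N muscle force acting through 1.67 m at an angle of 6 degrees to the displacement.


W = F * d * cos(theta)
theta = 6 deg = 0.1047 rad
cos(theta) = 0.9945
W = 213 * 1.67 * 0.9945
W = 353.7614


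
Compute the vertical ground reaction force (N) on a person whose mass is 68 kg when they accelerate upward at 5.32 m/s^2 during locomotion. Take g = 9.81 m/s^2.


GRF = m * (g + a)
GRF = 68 * (9.81 + 5.32)
GRF = 68 * 15.1300
GRF = 1028.8400


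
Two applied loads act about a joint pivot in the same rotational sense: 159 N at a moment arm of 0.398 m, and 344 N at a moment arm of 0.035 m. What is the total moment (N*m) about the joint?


M = F1 * d1 + F2 * d2
M = 159 * 0.398 + 344 * 0.035
M = 63.2820 + 12.0400
M = 75.3220


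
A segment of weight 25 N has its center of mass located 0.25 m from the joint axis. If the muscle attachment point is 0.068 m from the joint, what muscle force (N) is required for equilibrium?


F_muscle = W * d_load / d_muscle
F_muscle = 25 * 0.25 / 0.068
Numerator = 6.2500
F_muscle = 91.9118


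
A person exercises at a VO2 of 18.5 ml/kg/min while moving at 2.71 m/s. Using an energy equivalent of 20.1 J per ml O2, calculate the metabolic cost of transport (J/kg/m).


Power per kg = VO2 * 20.1 / 60
Power per kg = 18.5 * 20.1 / 60 = 6.1975 W/kg
Cost = power_per_kg / speed
Cost = 6.1975 / 2.71
Cost = 2.2869


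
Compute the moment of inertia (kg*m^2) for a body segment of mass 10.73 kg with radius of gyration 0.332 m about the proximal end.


I = m * k^2
I = 10.73 * 0.332^2
k^2 = 0.1102
I = 1.1827


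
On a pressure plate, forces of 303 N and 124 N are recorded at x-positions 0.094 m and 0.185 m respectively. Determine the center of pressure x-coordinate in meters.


COP_x = (F1*x1 + F2*x2) / (F1 + F2)
COP_x = (303*0.094 + 124*0.185) / (303 + 124)
Numerator = 51.4220
Denominator = 427
COP_x = 0.1204


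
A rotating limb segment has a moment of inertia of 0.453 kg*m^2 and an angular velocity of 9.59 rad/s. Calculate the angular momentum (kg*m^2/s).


L = I * omega
L = 0.453 * 9.59
L = 4.3443


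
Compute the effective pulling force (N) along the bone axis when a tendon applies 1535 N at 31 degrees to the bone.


F_eff = F_tendon * cos(theta)
theta = 31 deg = 0.5411 rad
cos(theta) = 0.8572
F_eff = 1535 * 0.8572
F_eff = 1315.7518


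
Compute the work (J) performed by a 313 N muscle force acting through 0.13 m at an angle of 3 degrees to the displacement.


W = F * d * cos(theta)
theta = 3 deg = 0.0524 rad
cos(theta) = 0.9986
W = 313 * 0.13 * 0.9986
W = 40.6342


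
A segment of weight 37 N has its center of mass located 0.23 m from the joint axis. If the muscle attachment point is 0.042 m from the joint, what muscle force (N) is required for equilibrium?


F_muscle = W * d_load / d_muscle
F_muscle = 37 * 0.23 / 0.042
Numerator = 8.5100
F_muscle = 202.6190


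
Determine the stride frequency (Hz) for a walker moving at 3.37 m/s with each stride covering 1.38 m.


f = v / stride_length
f = 3.37 / 1.38
f = 2.4420


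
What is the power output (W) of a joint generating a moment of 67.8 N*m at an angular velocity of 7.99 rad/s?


P = M * omega
P = 67.8 * 7.99
P = 541.7220


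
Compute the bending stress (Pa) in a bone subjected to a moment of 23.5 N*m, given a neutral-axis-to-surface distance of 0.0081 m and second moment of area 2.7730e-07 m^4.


sigma = M * c / I
sigma = 23.5 * 0.0081 / 2.7730e-07
M * c = 0.1903
sigma = 686440.6780


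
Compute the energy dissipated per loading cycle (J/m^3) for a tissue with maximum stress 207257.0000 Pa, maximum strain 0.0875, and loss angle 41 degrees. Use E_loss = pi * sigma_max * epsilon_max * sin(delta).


E_loss = pi * sigma_max * epsilon_max * sin(delta)
delta = 41 deg = 0.7156 rad
sin(delta) = 0.6561
E_loss = pi * 207257.0000 * 0.0875 * 0.6561
E_loss = 37377.4828


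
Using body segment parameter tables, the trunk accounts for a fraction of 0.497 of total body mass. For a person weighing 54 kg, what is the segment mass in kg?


m_segment = body_mass * fraction
m_segment = 54 * 0.497
m_segment = 26.8380


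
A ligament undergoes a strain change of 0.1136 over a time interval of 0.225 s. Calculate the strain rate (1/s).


strain_rate = delta_strain / delta_t
strain_rate = 0.1136 / 0.225
strain_rate = 0.5049


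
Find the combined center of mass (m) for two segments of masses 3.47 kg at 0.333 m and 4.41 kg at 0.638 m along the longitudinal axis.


COM = (m1*x1 + m2*x2) / (m1 + m2)
COM = (3.47*0.333 + 4.41*0.638) / (3.47 + 4.41)
Numerator = 3.9691
Denominator = 7.8800
COM = 0.5037


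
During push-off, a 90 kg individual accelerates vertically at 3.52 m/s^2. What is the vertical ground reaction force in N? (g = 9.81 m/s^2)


GRF = m * (g + a)
GRF = 90 * (9.81 + 3.52)
GRF = 90 * 13.3300
GRF = 1199.7000


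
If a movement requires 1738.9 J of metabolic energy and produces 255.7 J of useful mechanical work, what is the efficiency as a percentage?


eta = (W_mech / E_meta) * 100
eta = (255.7 / 1738.9) * 100
ratio = 0.1470
eta = 14.7047


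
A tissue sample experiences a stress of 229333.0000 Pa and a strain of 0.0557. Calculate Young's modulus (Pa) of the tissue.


E = stress / strain
E = 229333.0000 / 0.0557
E = 4.1173e+06


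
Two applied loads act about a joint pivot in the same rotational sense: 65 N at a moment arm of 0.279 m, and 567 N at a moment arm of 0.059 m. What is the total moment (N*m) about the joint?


M = F1 * d1 + F2 * d2
M = 65 * 0.279 + 567 * 0.059
M = 18.1350 + 33.4530
M = 51.5880


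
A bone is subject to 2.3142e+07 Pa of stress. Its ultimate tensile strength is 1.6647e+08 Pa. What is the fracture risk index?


FRI = applied / ultimate
FRI = 2.3142e+07 / 1.6647e+08
FRI = 0.1390


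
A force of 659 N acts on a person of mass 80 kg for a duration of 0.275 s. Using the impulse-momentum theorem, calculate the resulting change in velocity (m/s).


J = F * dt = 659 * 0.275 = 181.2250 N*s
delta_v = J / m
delta_v = 181.2250 / 80
delta_v = 2.2653


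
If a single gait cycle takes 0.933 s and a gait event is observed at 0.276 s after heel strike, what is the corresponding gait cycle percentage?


pct = (event_time / cycle_time) * 100
pct = (0.276 / 0.933) * 100
ratio = 0.2958
pct = 29.5820


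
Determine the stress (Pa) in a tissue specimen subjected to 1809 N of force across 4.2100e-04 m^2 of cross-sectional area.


stress = F / A
stress = 1809 / 4.2100e-04
stress = 4.2969e+06


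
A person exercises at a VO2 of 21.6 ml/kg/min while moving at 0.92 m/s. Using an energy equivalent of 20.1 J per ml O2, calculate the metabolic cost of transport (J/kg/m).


Power per kg = VO2 * 20.1 / 60
Power per kg = 21.6 * 20.1 / 60 = 7.2360 W/kg
Cost = power_per_kg / speed
Cost = 7.2360 / 0.92
Cost = 7.8652


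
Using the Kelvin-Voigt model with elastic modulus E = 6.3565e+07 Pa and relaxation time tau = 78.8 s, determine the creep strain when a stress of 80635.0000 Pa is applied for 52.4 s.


epsilon(t) = (sigma/E) * (1 - exp(-t/tau))
sigma/E = 80635.0000 / 6.3565e+07 = 0.0013
exp(-t/tau) = exp(-52.4 / 78.8) = 0.5143
epsilon = 0.0013 * (1 - 0.5143)
epsilon = 6.1615e-04


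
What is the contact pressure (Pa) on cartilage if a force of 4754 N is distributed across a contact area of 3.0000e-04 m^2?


P = F / A
P = 4754 / 3.0000e-04
P = 1.5847e+07


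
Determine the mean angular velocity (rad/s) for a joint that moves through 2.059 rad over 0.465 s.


omega = delta_theta / delta_t
omega = 2.059 / 0.465
omega = 4.4280


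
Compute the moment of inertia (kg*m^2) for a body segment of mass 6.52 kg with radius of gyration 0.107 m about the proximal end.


I = m * k^2
I = 6.52 * 0.107^2
k^2 = 0.0114
I = 0.0746


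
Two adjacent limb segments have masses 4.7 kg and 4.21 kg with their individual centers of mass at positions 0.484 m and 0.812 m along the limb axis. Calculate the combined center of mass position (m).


COM = (m1*x1 + m2*x2) / (m1 + m2)
COM = (4.7*0.484 + 4.21*0.812) / (4.7 + 4.21)
Numerator = 5.6933
Denominator = 8.9100
COM = 0.6390


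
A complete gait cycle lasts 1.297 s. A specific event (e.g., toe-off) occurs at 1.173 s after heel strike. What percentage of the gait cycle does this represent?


pct = (event_time / cycle_time) * 100
pct = (1.173 / 1.297) * 100
ratio = 0.9044
pct = 90.4395


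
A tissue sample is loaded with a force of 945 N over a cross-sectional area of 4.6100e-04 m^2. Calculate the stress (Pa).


stress = F / A
stress = 945 / 4.6100e-04
stress = 2.0499e+06


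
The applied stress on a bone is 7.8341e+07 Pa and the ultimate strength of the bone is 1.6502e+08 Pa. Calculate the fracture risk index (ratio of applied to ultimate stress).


FRI = applied / ultimate
FRI = 7.8341e+07 / 1.6502e+08
FRI = 0.4747


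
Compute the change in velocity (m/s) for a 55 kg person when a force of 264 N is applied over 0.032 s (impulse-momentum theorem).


J = F * dt = 264 * 0.032 = 8.4480 N*s
delta_v = J / m
delta_v = 8.4480 / 55
delta_v = 0.1536


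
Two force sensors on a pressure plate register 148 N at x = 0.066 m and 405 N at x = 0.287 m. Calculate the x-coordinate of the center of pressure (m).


COP_x = (F1*x1 + F2*x2) / (F1 + F2)
COP_x = (148*0.066 + 405*0.287) / (148 + 405)
Numerator = 126.0030
Denominator = 553
COP_x = 0.2279


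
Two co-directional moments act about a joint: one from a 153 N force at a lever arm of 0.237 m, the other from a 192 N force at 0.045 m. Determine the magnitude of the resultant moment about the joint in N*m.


M = F1 * d1 + F2 * d2
M = 153 * 0.237 + 192 * 0.045
M = 36.2610 + 8.6400
M = 44.9010


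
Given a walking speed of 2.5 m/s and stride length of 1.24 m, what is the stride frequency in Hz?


f = v / stride_length
f = 2.5 / 1.24
f = 2.0161


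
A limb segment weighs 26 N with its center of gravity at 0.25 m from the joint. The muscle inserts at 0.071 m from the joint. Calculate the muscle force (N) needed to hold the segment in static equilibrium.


F_muscle = W * d_load / d_muscle
F_muscle = 26 * 0.25 / 0.071
Numerator = 6.5000
F_muscle = 91.5493


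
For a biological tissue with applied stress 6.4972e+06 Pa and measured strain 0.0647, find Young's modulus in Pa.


E = stress / strain
E = 6.4972e+06 / 0.0647
E = 1.0042e+08


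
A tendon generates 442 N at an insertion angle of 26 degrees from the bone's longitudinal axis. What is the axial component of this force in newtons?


F_eff = F_tendon * cos(theta)
theta = 26 deg = 0.4538 rad
cos(theta) = 0.8988
F_eff = 442 * 0.8988
F_eff = 397.2670


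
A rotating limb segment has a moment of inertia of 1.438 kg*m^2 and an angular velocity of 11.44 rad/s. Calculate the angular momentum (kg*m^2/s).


L = I * omega
L = 1.438 * 11.44
L = 16.4507


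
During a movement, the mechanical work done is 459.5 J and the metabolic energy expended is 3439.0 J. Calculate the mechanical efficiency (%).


eta = (W_mech / E_meta) * 100
eta = (459.5 / 3439.0) * 100
ratio = 0.1336
eta = 13.3614


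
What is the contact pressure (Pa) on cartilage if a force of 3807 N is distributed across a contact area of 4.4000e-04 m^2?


P = F / A
P = 3807 / 4.4000e-04
P = 8.6523e+06


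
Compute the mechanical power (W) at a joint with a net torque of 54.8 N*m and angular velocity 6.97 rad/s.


P = M * omega
P = 54.8 * 6.97
P = 381.9560


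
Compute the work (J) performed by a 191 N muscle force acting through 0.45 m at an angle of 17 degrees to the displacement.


W = F * d * cos(theta)
theta = 17 deg = 0.2967 rad
cos(theta) = 0.9563
W = 191 * 0.45 * 0.9563
W = 82.1944


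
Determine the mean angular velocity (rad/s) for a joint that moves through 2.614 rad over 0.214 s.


omega = delta_theta / delta_t
omega = 2.614 / 0.214
omega = 12.2150


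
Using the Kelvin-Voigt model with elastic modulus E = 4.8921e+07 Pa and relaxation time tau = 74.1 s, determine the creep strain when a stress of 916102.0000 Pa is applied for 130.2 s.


epsilon(t) = (sigma/E) * (1 - exp(-t/tau))
sigma/E = 916102.0000 / 4.8921e+07 = 0.0187
exp(-t/tau) = exp(-130.2 / 74.1) = 0.1725
epsilon = 0.0187 * (1 - 0.1725)
epsilon = 0.0155


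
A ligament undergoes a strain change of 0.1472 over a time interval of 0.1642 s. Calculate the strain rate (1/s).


strain_rate = delta_strain / delta_t
strain_rate = 0.1472 / 0.1642
strain_rate = 0.8965


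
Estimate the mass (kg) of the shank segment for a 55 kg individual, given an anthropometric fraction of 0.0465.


m_segment = body_mass * fraction
m_segment = 55 * 0.0465
m_segment = 2.5575


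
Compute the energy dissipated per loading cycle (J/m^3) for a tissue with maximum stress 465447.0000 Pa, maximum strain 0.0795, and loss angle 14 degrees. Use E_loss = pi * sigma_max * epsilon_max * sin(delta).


E_loss = pi * sigma_max * epsilon_max * sin(delta)
delta = 14 deg = 0.2443 rad
sin(delta) = 0.2419
E_loss = pi * 465447.0000 * 0.0795 * 0.2419
E_loss = 28123.0496


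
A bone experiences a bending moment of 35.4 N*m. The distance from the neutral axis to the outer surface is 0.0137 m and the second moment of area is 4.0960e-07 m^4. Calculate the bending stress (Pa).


sigma = M * c / I
sigma = 35.4 * 0.0137 / 4.0960e-07
M * c = 0.4850
sigma = 1.1840e+06


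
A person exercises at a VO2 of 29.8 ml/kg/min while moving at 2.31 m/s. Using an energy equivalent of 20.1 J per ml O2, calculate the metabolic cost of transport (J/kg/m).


Power per kg = VO2 * 20.1 / 60
Power per kg = 29.8 * 20.1 / 60 = 9.9830 W/kg
Cost = power_per_kg / speed
Cost = 9.9830 / 2.31
Cost = 4.3216


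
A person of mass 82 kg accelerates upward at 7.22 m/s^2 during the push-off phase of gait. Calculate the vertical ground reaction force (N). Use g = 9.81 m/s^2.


GRF = m * (g + a)
GRF = 82 * (9.81 + 7.22)
GRF = 82 * 17.0300
GRF = 1396.4600


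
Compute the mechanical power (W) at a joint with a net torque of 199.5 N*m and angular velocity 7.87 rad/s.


P = M * omega
P = 199.5 * 7.87
P = 1570.0650


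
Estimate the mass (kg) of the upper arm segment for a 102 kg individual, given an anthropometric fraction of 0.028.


m_segment = body_mass * fraction
m_segment = 102 * 0.028
m_segment = 2.8560


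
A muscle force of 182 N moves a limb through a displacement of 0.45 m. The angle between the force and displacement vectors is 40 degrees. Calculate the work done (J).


W = F * d * cos(theta)
theta = 40 deg = 0.6981 rad
cos(theta) = 0.7660
W = 182 * 0.45 * 0.7660
W = 62.7390


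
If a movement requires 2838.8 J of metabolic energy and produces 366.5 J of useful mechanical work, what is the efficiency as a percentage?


eta = (W_mech / E_meta) * 100
eta = (366.5 / 2838.8) * 100
ratio = 0.1291
eta = 12.9104


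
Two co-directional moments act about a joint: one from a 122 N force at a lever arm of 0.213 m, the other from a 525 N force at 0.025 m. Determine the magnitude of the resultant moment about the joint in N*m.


M = F1 * d1 + F2 * d2
M = 122 * 0.213 + 525 * 0.025
M = 25.9860 + 13.1250
M = 39.1110


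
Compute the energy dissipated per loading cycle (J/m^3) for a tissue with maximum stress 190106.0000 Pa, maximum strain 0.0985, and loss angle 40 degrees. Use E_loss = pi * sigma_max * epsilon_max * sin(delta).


E_loss = pi * sigma_max * epsilon_max * sin(delta)
delta = 40 deg = 0.6981 rad
sin(delta) = 0.6428
E_loss = pi * 190106.0000 * 0.0985 * 0.6428
E_loss = 37813.7217


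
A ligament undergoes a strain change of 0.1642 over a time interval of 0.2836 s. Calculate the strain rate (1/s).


strain_rate = delta_strain / delta_t
strain_rate = 0.1642 / 0.2836
strain_rate = 0.5790


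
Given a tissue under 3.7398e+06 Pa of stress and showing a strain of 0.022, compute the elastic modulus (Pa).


E = stress / strain
E = 3.7398e+06 / 0.022
E = 1.6999e+08


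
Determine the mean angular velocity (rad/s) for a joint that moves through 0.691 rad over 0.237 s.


omega = delta_theta / delta_t
omega = 0.691 / 0.237
omega = 2.9156


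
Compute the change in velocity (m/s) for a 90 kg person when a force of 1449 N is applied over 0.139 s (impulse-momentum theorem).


J = F * dt = 1449 * 0.139 = 201.4110 N*s
delta_v = J / m
delta_v = 201.4110 / 90
delta_v = 2.2379


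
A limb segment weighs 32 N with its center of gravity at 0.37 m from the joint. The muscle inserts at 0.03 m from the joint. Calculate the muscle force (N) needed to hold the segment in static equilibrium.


F_muscle = W * d_load / d_muscle
F_muscle = 32 * 0.37 / 0.03
Numerator = 11.8400
F_muscle = 394.6667


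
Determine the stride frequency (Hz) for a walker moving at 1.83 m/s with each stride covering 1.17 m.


f = v / stride_length
f = 1.83 / 1.17
f = 1.5641


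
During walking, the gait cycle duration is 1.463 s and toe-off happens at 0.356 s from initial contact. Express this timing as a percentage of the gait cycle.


pct = (event_time / cycle_time) * 100
pct = (0.356 / 1.463) * 100
ratio = 0.2433
pct = 24.3336


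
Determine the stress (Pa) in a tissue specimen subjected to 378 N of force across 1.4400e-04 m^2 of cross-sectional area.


stress = F / A
stress = 378 / 1.4400e-04
stress = 2.6250e+06


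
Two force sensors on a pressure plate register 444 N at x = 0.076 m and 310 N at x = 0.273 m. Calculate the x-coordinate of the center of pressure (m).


COP_x = (F1*x1 + F2*x2) / (F1 + F2)
COP_x = (444*0.076 + 310*0.273) / (444 + 310)
Numerator = 118.3740
Denominator = 754
COP_x = 0.1570


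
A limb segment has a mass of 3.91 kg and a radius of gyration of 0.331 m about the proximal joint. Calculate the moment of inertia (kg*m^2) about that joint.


I = m * k^2
I = 3.91 * 0.331^2
k^2 = 0.1096
I = 0.4284


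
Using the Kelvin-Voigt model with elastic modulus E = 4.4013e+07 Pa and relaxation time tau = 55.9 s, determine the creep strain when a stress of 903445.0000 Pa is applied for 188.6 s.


epsilon(t) = (sigma/E) * (1 - exp(-t/tau))
sigma/E = 903445.0000 / 4.4013e+07 = 0.0205
exp(-t/tau) = exp(-188.6 / 55.9) = 0.0343
epsilon = 0.0205 * (1 - 0.0343)
epsilon = 0.0198


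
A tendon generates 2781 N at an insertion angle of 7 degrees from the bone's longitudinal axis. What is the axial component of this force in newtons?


F_eff = F_tendon * cos(theta)
theta = 7 deg = 0.1222 rad
cos(theta) = 0.9925
F_eff = 2781 * 0.9925
F_eff = 2760.2708


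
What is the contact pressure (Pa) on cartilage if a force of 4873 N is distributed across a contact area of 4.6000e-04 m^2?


P = F / A
P = 4873 / 4.6000e-04
P = 1.0593e+07


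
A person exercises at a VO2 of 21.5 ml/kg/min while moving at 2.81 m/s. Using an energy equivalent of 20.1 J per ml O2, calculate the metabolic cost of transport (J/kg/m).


Power per kg = VO2 * 20.1 / 60
Power per kg = 21.5 * 20.1 / 60 = 7.2025 W/kg
Cost = power_per_kg / speed
Cost = 7.2025 / 2.81
Cost = 2.5632


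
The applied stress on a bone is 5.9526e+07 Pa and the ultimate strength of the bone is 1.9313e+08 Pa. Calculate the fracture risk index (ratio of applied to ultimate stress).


FRI = applied / ultimate
FRI = 5.9526e+07 / 1.9313e+08
FRI = 0.3082


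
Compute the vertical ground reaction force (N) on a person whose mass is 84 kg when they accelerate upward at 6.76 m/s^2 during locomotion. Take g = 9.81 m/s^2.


GRF = m * (g + a)
GRF = 84 * (9.81 + 6.76)
GRF = 84 * 16.5700
GRF = 1391.8800


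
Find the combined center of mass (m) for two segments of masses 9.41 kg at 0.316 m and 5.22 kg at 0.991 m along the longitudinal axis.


COM = (m1*x1 + m2*x2) / (m1 + m2)
COM = (9.41*0.316 + 5.22*0.991) / (9.41 + 5.22)
Numerator = 8.1466
Denominator = 14.6300
COM = 0.5568


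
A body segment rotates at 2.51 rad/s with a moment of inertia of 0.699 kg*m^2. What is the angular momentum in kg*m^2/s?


L = I * omega
L = 0.699 * 2.51
L = 1.7545


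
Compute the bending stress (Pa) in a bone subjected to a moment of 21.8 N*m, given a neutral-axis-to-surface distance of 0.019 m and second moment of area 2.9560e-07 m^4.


sigma = M * c / I
sigma = 21.8 * 0.019 / 2.9560e-07
M * c = 0.4142
sigma = 1.4012e+06


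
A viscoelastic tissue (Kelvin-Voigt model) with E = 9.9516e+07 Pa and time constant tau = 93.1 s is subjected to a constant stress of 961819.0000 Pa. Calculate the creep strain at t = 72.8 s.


epsilon(t) = (sigma/E) * (1 - exp(-t/tau))
sigma/E = 961819.0000 / 9.9516e+07 = 0.0097
exp(-t/tau) = exp(-72.8 / 93.1) = 0.4575
epsilon = 0.0097 * (1 - 0.4575)
epsilon = 0.0052


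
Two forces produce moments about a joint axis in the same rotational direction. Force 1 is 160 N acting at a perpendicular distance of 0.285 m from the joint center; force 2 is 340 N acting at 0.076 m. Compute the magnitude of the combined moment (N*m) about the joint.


M = F1 * d1 + F2 * d2
M = 160 * 0.285 + 340 * 0.076
M = 45.6000 + 25.8400
M = 71.4400


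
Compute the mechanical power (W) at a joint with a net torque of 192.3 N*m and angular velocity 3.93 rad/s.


P = M * omega
P = 192.3 * 3.93
P = 755.7390


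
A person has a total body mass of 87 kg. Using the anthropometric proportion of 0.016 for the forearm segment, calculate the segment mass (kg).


m_segment = body_mass * fraction
m_segment = 87 * 0.016
m_segment = 1.3920


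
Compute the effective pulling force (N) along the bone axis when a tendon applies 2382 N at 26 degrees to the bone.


F_eff = F_tendon * cos(theta)
theta = 26 deg = 0.4538 rad
cos(theta) = 0.8988
F_eff = 2382 * 0.8988
F_eff = 2140.9274


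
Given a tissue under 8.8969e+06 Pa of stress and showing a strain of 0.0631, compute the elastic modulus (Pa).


E = stress / strain
E = 8.8969e+06 / 0.0631
E = 1.4100e+08


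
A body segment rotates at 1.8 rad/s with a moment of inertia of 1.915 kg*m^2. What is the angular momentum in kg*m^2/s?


L = I * omega
L = 1.915 * 1.8
L = 3.4470


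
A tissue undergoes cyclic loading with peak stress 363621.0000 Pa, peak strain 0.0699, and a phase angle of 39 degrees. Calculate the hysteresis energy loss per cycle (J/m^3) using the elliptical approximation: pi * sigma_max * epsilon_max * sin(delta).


E_loss = pi * sigma_max * epsilon_max * sin(delta)
delta = 39 deg = 0.6807 rad
sin(delta) = 0.6293
E_loss = pi * 363621.0000 * 0.0699 * 0.6293
E_loss = 50251.3587


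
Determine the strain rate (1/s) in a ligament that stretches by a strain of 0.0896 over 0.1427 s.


strain_rate = delta_strain / delta_t
strain_rate = 0.0896 / 0.1427
strain_rate = 0.6279


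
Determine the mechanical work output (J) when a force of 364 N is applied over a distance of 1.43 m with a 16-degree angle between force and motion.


W = F * d * cos(theta)
theta = 16 deg = 0.2793 rad
cos(theta) = 0.9613
W = 364 * 1.43 * 0.9613
W = 500.3559


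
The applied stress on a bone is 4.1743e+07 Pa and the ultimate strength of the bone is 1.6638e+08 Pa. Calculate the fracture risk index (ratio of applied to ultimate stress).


FRI = applied / ultimate
FRI = 4.1743e+07 / 1.6638e+08
FRI = 0.2509


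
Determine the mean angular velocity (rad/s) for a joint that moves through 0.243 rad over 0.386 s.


omega = delta_theta / delta_t
omega = 0.243 / 0.386
omega = 0.6295


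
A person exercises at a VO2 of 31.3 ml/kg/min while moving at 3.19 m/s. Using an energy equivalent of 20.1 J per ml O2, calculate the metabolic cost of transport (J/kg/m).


Power per kg = VO2 * 20.1 / 60
Power per kg = 31.3 * 20.1 / 60 = 10.4855 W/kg
Cost = power_per_kg / speed
Cost = 10.4855 / 3.19
Cost = 3.2870


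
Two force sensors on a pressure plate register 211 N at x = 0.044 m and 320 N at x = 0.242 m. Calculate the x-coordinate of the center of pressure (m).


COP_x = (F1*x1 + F2*x2) / (F1 + F2)
COP_x = (211*0.044 + 320*0.242) / (211 + 320)
Numerator = 86.7240
Denominator = 531
COP_x = 0.1633


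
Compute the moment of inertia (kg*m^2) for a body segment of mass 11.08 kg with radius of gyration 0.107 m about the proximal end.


I = m * k^2
I = 11.08 * 0.107^2
k^2 = 0.0114
I = 0.1269


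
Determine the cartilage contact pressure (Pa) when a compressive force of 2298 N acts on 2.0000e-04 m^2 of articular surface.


P = F / A
P = 2298 / 2.0000e-04
P = 1.1490e+07


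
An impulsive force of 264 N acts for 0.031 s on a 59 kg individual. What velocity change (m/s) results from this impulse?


J = F * dt = 264 * 0.031 = 8.1840 N*s
delta_v = J / m
delta_v = 8.1840 / 59
delta_v = 0.1387


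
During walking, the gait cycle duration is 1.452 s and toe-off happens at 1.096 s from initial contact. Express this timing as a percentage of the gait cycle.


pct = (event_time / cycle_time) * 100
pct = (1.096 / 1.452) * 100
ratio = 0.7548
pct = 75.4821


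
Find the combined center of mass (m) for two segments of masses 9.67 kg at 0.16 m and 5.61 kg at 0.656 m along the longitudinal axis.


COM = (m1*x1 + m2*x2) / (m1 + m2)
COM = (9.67*0.16 + 5.61*0.656) / (9.67 + 5.61)
Numerator = 5.2274
Denominator = 15.2800
COM = 0.3421


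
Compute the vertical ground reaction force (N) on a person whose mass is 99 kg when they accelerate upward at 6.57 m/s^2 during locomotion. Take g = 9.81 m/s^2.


GRF = m * (g + a)
GRF = 99 * (9.81 + 6.57)
GRF = 99 * 16.3800
GRF = 1621.6200


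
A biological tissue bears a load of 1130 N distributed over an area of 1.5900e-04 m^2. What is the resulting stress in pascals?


stress = F / A
stress = 1130 / 1.5900e-04
stress = 7.1069e+06


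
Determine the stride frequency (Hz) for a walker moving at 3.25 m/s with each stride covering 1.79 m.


f = v / stride_length
f = 3.25 / 1.79
f = 1.8156


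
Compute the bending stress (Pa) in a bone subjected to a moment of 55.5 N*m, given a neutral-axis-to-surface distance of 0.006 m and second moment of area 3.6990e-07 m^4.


sigma = M * c / I
sigma = 55.5 * 0.006 / 3.6990e-07
M * c = 0.3330
sigma = 900243.3090


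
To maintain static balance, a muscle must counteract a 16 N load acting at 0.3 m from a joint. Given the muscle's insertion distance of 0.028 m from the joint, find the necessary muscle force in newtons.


F_muscle = W * d_load / d_muscle
F_muscle = 16 * 0.3 / 0.028
Numerator = 4.8000
F_muscle = 171.4286


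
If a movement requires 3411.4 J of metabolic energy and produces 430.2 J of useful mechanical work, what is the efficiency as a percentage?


eta = (W_mech / E_meta) * 100
eta = (430.2 / 3411.4) * 100
ratio = 0.1261
eta = 12.6107


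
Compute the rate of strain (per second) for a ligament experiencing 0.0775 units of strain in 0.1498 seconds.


strain_rate = delta_strain / delta_t
strain_rate = 0.0775 / 0.1498
strain_rate = 0.5174


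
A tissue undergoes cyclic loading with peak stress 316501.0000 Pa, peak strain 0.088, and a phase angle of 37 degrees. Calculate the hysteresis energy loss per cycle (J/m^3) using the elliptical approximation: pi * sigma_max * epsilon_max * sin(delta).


E_loss = pi * sigma_max * epsilon_max * sin(delta)
delta = 37 deg = 0.6458 rad
sin(delta) = 0.6018
E_loss = pi * 316501.0000 * 0.088 * 0.6018
E_loss = 52658.7634


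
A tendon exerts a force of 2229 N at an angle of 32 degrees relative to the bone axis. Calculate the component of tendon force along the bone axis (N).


F_eff = F_tendon * cos(theta)
theta = 32 deg = 0.5585 rad
cos(theta) = 0.8480
F_eff = 2229 * 0.8480
F_eff = 1890.2992


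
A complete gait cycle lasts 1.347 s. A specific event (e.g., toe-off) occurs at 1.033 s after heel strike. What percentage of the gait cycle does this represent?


pct = (event_time / cycle_time) * 100
pct = (1.033 / 1.347) * 100
ratio = 0.7669
pct = 76.6889


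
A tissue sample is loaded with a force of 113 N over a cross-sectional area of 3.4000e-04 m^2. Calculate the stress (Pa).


stress = F / A
stress = 113 / 3.4000e-04
stress = 332352.9412


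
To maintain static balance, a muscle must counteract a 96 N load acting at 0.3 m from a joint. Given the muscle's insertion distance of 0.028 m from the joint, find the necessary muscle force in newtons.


F_muscle = W * d_load / d_muscle
F_muscle = 96 * 0.3 / 0.028
Numerator = 28.8000
F_muscle = 1028.5714


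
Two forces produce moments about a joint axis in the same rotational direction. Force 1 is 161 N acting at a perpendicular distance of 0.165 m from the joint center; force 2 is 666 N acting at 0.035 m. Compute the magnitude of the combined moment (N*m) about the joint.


M = F1 * d1 + F2 * d2
M = 161 * 0.165 + 666 * 0.035
M = 26.5650 + 23.3100
M = 49.8750


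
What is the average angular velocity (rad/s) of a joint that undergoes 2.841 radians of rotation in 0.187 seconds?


omega = delta_theta / delta_t
omega = 2.841 / 0.187
omega = 15.1925


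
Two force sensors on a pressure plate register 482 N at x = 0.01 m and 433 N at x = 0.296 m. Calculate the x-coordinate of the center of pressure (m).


COP_x = (F1*x1 + F2*x2) / (F1 + F2)
COP_x = (482*0.01 + 433*0.296) / (482 + 433)
Numerator = 132.9880
Denominator = 915
COP_x = 0.1453


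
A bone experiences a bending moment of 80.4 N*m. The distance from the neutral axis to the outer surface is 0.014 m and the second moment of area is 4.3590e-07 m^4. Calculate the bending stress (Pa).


sigma = M * c / I
sigma = 80.4 * 0.014 / 4.3590e-07
M * c = 1.1256
sigma = 2.5822e+06


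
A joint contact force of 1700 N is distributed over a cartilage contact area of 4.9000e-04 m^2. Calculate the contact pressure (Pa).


P = F / A
P = 1700 / 4.9000e-04
P = 3.4694e+06


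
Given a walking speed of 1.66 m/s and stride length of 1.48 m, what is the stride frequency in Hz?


f = v / stride_length
f = 1.66 / 1.48
f = 1.1216


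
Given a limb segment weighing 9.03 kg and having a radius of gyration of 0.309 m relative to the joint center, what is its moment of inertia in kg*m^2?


I = m * k^2
I = 9.03 * 0.309^2
k^2 = 0.0955
I = 0.8622


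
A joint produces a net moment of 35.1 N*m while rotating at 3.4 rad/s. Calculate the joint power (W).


P = M * omega
P = 35.1 * 3.4
P = 119.3400


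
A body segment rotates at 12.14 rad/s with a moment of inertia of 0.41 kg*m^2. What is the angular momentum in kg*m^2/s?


L = I * omega
L = 0.41 * 12.14
L = 4.9774


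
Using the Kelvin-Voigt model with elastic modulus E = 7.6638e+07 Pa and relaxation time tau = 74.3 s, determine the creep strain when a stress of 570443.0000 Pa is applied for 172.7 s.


epsilon(t) = (sigma/E) * (1 - exp(-t/tau))
sigma/E = 570443.0000 / 7.6638e+07 = 0.0074
exp(-t/tau) = exp(-172.7 / 74.3) = 0.0978
epsilon = 0.0074 * (1 - 0.0978)
epsilon = 0.0067


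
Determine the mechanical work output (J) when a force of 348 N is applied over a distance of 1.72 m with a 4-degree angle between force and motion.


W = F * d * cos(theta)
theta = 4 deg = 0.0698 rad
cos(theta) = 0.9976
W = 348 * 1.72 * 0.9976
W = 597.1019


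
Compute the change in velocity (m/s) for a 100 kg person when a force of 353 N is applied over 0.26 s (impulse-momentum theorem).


J = F * dt = 353 * 0.26 = 91.7800 N*s
delta_v = J / m
delta_v = 91.7800 / 100
delta_v = 0.9178


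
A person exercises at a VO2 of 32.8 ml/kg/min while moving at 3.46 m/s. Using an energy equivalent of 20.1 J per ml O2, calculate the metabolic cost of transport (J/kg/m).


Power per kg = VO2 * 20.1 / 60
Power per kg = 32.8 * 20.1 / 60 = 10.9880 W/kg
Cost = power_per_kg / speed
Cost = 10.9880 / 3.46
Cost = 3.1757


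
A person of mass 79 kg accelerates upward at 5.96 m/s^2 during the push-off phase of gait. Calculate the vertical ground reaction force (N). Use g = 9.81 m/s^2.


GRF = m * (g + a)
GRF = 79 * (9.81 + 5.96)
GRF = 79 * 15.7700
GRF = 1245.8300


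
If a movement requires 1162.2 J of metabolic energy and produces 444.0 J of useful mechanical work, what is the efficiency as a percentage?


eta = (W_mech / E_meta) * 100
eta = (444.0 / 1162.2) * 100
ratio = 0.3820
eta = 38.2034


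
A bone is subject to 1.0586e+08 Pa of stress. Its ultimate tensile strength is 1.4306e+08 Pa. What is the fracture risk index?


FRI = applied / ultimate
FRI = 1.0586e+08 / 1.4306e+08
FRI = 0.7400


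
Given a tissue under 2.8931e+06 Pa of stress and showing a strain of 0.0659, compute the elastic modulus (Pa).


E = stress / strain
E = 2.8931e+06 / 0.0659
E = 4.3901e+07


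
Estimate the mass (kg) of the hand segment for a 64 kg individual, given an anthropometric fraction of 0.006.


m_segment = body_mass * fraction
m_segment = 64 * 0.006
m_segment = 0.3840


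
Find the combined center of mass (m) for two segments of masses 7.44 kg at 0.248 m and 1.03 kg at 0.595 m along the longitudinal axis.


COM = (m1*x1 + m2*x2) / (m1 + m2)
COM = (7.44*0.248 + 1.03*0.595) / (7.44 + 1.03)
Numerator = 2.4580
Denominator = 8.4700
COM = 0.2902


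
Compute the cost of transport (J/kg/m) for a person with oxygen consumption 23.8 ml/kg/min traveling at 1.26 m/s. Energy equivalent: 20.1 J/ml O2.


Power per kg = VO2 * 20.1 / 60
Power per kg = 23.8 * 20.1 / 60 = 7.9730 W/kg
Cost = power_per_kg / speed
Cost = 7.9730 / 1.26
Cost = 6.3278


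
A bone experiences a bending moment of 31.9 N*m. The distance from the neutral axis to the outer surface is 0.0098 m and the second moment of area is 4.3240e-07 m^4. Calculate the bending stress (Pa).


sigma = M * c / I
sigma = 31.9 * 0.0098 / 4.3240e-07
M * c = 0.3126
sigma = 722987.9741


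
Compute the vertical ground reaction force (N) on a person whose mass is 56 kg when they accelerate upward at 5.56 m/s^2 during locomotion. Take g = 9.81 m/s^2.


GRF = m * (g + a)
GRF = 56 * (9.81 + 5.56)
GRF = 56 * 15.3700
GRF = 860.7200


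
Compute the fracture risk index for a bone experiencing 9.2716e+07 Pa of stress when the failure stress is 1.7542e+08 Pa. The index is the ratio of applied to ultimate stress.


FRI = applied / ultimate
FRI = 9.2716e+07 / 1.7542e+08
FRI = 0.5285


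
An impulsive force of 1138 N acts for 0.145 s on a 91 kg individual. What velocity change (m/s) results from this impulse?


J = F * dt = 1138 * 0.145 = 165.0100 N*s
delta_v = J / m
delta_v = 165.0100 / 91
delta_v = 1.8133


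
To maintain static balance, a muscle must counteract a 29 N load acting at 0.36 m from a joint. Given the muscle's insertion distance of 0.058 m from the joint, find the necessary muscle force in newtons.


F_muscle = W * d_load / d_muscle
F_muscle = 29 * 0.36 / 0.058
Numerator = 10.4400
F_muscle = 180.0000


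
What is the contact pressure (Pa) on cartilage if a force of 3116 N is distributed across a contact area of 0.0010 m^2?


P = F / A
P = 3116 / 0.0010
P = 3.1160e+06


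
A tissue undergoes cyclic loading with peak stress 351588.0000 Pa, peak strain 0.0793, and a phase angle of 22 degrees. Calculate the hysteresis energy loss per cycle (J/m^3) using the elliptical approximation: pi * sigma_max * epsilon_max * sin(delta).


E_loss = pi * sigma_max * epsilon_max * sin(delta)
delta = 22 deg = 0.3840 rad
sin(delta) = 0.3746
E_loss = pi * 351588.0000 * 0.0793 * 0.3746
E_loss = 32811.9863


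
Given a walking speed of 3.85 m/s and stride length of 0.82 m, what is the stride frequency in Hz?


f = v / stride_length
f = 3.85 / 0.82
f = 4.6951


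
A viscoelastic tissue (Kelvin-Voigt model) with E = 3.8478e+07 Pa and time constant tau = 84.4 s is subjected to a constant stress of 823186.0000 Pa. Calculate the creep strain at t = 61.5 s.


epsilon(t) = (sigma/E) * (1 - exp(-t/tau))
sigma/E = 823186.0000 / 3.8478e+07 = 0.0214
exp(-t/tau) = exp(-61.5 / 84.4) = 0.4825
epsilon = 0.0214 * (1 - 0.4825)
epsilon = 0.0111


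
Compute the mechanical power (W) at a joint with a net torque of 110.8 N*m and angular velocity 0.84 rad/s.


P = M * omega
P = 110.8 * 0.84
P = 93.0720


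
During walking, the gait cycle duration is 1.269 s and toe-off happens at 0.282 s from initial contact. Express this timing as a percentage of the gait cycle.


pct = (event_time / cycle_time) * 100
pct = (0.282 / 1.269) * 100
ratio = 0.2222
pct = 22.2222


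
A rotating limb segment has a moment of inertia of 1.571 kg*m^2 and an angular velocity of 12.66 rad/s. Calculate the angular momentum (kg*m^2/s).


L = I * omega
L = 1.571 * 12.66
L = 19.8889
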